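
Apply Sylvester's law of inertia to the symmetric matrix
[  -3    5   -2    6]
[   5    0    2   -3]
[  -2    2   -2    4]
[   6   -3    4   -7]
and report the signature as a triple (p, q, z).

Answer: (2, 2, 0)

Derivation:
step 0: pivot -3 → sign −
step 1: pivot 25/3 → sign +
step 2: pivot -22/25 → sign −
step 3: pivot 6/11 → sign +
signature = (2, 2, 0)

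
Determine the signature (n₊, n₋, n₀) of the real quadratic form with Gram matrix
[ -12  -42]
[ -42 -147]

step 0: pivot -12 → sign −
step 1: row/col 1 already zero → sign 0
signature = (0, 1, 1)

Answer: (0, 1, 1)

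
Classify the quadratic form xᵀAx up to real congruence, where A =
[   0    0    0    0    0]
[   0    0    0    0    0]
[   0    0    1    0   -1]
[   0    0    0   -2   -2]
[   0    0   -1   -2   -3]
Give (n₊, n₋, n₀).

step 0: pivot 1 → sign +
step 1: pivot -2 → sign −
step 2: pivot -2 → sign −
step 3: row/col 3 already zero → sign 0
step 4: row/col 4 already zero → sign 0
signature = (1, 2, 2)

Answer: (1, 2, 2)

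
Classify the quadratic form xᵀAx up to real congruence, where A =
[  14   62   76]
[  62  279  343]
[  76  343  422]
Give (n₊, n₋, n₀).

Answer: (3, 0, 0)

Derivation:
step 0: pivot 14 → sign +
step 1: pivot 31/7 → sign +
step 2: pivot 3/31 → sign +
signature = (3, 0, 0)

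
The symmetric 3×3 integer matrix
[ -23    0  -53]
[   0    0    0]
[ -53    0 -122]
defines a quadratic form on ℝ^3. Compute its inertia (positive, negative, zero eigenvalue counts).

Answer: (1, 1, 1)

Derivation:
step 0: pivot -23 → sign −
step 1: pivot 3/23 → sign +
step 2: row/col 2 already zero → sign 0
signature = (1, 1, 1)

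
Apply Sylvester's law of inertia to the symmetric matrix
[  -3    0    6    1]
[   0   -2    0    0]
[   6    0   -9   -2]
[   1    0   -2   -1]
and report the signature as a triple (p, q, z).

step 0: pivot -3 → sign −
step 1: pivot -2 → sign −
step 2: pivot 3 → sign +
step 3: pivot -2/3 → sign −
signature = (1, 3, 0)

Answer: (1, 3, 0)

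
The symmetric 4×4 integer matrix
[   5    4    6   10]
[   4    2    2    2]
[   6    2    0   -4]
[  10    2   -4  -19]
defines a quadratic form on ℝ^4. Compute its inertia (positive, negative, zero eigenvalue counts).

Answer: (1, 3, 0)

Derivation:
step 0: pivot 5 → sign +
step 1: pivot -6/5 → sign −
step 2: pivot -2/3 → sign −
step 3: pivot -3 → sign −
signature = (1, 3, 0)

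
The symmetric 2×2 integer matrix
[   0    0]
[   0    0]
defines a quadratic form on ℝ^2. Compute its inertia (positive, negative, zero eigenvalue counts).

Answer: (0, 0, 2)

Derivation:
step 0: row/col 0 already zero → sign 0
step 1: row/col 1 already zero → sign 0
signature = (0, 0, 2)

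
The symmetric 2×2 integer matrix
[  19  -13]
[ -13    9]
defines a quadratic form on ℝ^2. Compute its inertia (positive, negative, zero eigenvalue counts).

Answer: (2, 0, 0)

Derivation:
step 0: pivot 19 → sign +
step 1: pivot 2/19 → sign +
signature = (2, 0, 0)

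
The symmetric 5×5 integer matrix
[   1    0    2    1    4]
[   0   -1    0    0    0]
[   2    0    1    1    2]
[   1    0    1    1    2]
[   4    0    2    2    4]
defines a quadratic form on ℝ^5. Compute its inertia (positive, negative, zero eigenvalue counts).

step 0: pivot 1 → sign +
step 1: pivot -1 → sign −
step 2: pivot -3 → sign −
step 3: pivot 1/3 → sign +
step 4: row/col 4 already zero → sign 0
signature = (2, 2, 1)

Answer: (2, 2, 1)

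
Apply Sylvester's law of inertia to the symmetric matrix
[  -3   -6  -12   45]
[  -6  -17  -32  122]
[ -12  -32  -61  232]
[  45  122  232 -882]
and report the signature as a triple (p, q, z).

Answer: (1, 3, 0)

Derivation:
step 0: pivot -3 → sign −
step 1: pivot -5 → sign −
step 2: pivot -1/5 → sign −
step 3: pivot 1 → sign +
signature = (1, 3, 0)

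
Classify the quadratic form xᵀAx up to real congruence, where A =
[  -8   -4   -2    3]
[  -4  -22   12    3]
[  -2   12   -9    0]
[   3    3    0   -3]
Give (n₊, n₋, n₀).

Answer: (0, 4, 0)

Derivation:
step 0: pivot -8 → sign −
step 1: pivot -20 → sign −
step 2: pivot -1/20 → sign −
step 3: pivot -3/4 → sign −
signature = (0, 4, 0)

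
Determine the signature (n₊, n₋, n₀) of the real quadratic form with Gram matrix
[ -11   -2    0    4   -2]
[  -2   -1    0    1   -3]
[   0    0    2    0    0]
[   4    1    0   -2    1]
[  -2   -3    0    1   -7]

step 0: pivot -11 → sign −
step 1: pivot -7/11 → sign −
step 2: pivot 2 → sign +
step 3: pivot -3/7 → sign −
step 4: pivot 6 → sign +
signature = (2, 3, 0)

Answer: (2, 3, 0)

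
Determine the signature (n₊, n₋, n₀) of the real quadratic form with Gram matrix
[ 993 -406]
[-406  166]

Answer: (2, 0, 0)

Derivation:
step 0: pivot 993 → sign +
step 1: pivot 2/993 → sign +
signature = (2, 0, 0)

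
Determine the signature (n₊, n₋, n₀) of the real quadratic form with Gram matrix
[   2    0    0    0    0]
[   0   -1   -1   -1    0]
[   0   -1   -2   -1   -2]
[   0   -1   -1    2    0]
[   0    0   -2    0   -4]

step 0: pivot 2 → sign +
step 1: pivot -1 → sign −
step 2: pivot -1 → sign −
step 3: pivot 3 → sign +
step 4: row/col 4 already zero → sign 0
signature = (2, 2, 1)

Answer: (2, 2, 1)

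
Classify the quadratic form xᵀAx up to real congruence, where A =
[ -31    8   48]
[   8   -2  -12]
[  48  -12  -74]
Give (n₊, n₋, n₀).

step 0: pivot -31 → sign −
step 1: pivot 2/31 → sign +
step 2: pivot -2 → sign −
signature = (1, 2, 0)

Answer: (1, 2, 0)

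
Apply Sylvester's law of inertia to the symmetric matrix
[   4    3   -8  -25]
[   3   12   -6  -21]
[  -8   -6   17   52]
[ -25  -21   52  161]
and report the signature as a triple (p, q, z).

Answer: (4, 0, 0)

Derivation:
step 0: pivot 4 → sign +
step 1: pivot 39/4 → sign +
step 2: pivot 1 → sign +
step 3: pivot 3/13 → sign +
signature = (4, 0, 0)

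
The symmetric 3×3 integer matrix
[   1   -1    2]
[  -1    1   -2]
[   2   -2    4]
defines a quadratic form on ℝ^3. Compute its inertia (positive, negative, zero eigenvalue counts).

step 0: pivot 1 → sign +
step 1: row/col 1 already zero → sign 0
step 2: row/col 2 already zero → sign 0
signature = (1, 0, 2)

Answer: (1, 0, 2)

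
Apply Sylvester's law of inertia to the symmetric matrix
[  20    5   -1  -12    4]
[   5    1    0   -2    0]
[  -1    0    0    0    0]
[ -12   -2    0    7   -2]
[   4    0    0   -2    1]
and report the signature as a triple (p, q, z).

step 0: pivot 20 → sign +
step 1: pivot -1/4 → sign −
step 2: pivot 1/5 → sign +
step 3: pivot 3 → sign +
step 4: pivot -1/3 → sign −
signature = (3, 2, 0)

Answer: (3, 2, 0)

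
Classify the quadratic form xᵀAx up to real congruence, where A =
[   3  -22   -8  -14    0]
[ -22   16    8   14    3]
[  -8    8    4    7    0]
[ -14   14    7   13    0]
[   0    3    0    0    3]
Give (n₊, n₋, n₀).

step 0: pivot 3 → sign +
step 1: pivot -436/3 → sign −
step 2: pivot 36/109 → sign +
step 3: pivot 3/4 → sign +
step 4: pivot -1/4 → sign −
signature = (3, 2, 0)

Answer: (3, 2, 0)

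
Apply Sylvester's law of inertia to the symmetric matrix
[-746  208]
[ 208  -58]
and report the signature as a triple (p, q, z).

Answer: (0, 2, 0)

Derivation:
step 0: pivot -746 → sign −
step 1: pivot -2/373 → sign −
signature = (0, 2, 0)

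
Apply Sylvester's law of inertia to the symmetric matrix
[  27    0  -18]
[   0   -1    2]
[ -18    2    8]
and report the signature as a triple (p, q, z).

Answer: (1, 1, 1)

Derivation:
step 0: pivot 27 → sign +
step 1: pivot -1 → sign −
step 2: row/col 2 already zero → sign 0
signature = (1, 1, 1)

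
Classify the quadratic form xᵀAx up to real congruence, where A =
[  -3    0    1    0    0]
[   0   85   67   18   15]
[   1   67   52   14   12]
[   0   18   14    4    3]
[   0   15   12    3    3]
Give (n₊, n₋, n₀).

step 0: pivot -3 → sign −
step 1: pivot 85 → sign +
step 2: pivot -122/255 → sign −
step 3: pivot 16/61 → sign +
step 4: pivot 3/16 → sign +
signature = (3, 2, 0)

Answer: (3, 2, 0)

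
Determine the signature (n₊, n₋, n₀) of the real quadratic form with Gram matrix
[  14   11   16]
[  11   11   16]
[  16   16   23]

step 0: pivot 14 → sign +
step 1: pivot 33/14 → sign +
step 2: pivot -3/11 → sign −
signature = (2, 1, 0)

Answer: (2, 1, 0)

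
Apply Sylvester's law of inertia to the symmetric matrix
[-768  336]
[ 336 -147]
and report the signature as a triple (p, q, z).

Answer: (0, 1, 1)

Derivation:
step 0: pivot -768 → sign −
step 1: row/col 1 already zero → sign 0
signature = (0, 1, 1)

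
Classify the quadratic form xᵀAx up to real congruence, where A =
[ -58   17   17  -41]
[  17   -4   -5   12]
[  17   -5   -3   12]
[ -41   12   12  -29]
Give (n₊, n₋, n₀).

Answer: (2, 2, 0)

Derivation:
step 0: pivot -58 → sign −
step 1: pivot 57/58 → sign +
step 2: pivot 113/57 → sign +
step 3: pivot -2/113 → sign −
signature = (2, 2, 0)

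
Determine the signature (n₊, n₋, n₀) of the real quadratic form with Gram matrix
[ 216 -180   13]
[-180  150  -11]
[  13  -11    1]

Answer: (2, 1, 0)

Derivation:
step 0: pivot 216 → sign +
step 1: pivot 47/216 → sign +
step 2: pivot -6/47 → sign −
signature = (2, 1, 0)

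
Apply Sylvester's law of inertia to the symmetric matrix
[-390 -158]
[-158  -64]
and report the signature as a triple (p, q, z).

step 0: pivot -390 → sign −
step 1: pivot 2/195 → sign +
signature = (1, 1, 0)

Answer: (1, 1, 0)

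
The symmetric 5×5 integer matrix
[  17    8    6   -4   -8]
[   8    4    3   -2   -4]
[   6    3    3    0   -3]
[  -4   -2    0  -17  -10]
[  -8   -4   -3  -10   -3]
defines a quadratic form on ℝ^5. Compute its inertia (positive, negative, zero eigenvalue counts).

step 0: pivot 17 → sign +
step 1: pivot 4/17 → sign +
step 2: pivot 3/4 → sign +
step 3: pivot -21 → sign −
step 4: pivot -1/7 → sign −
signature = (3, 2, 0)

Answer: (3, 2, 0)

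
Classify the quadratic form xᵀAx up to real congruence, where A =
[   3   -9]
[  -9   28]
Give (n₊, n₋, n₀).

Answer: (2, 0, 0)

Derivation:
step 0: pivot 3 → sign +
step 1: pivot 1 → sign +
signature = (2, 0, 0)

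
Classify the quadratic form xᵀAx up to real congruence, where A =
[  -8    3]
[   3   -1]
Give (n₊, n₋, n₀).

step 0: pivot -8 → sign −
step 1: pivot 1/8 → sign +
signature = (1, 1, 0)

Answer: (1, 1, 0)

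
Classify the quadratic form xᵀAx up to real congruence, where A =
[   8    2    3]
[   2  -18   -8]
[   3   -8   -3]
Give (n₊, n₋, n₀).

step 0: pivot 8 → sign +
step 1: pivot -37/2 → sign −
step 2: pivot 1/74 → sign +
signature = (2, 1, 0)

Answer: (2, 1, 0)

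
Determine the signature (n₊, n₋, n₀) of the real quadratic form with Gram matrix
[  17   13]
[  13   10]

step 0: pivot 17 → sign +
step 1: pivot 1/17 → sign +
signature = (2, 0, 0)

Answer: (2, 0, 0)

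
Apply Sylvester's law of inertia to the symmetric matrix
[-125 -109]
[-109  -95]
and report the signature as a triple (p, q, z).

Answer: (1, 1, 0)

Derivation:
step 0: pivot -125 → sign −
step 1: pivot 6/125 → sign +
signature = (1, 1, 0)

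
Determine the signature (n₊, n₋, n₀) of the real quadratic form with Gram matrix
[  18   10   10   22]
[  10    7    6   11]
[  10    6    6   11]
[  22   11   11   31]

Answer: (4, 0, 0)

Derivation:
step 0: pivot 18 → sign +
step 1: pivot 13/9 → sign +
step 2: pivot 4/13 → sign +
step 3: pivot 3/4 → sign +
signature = (4, 0, 0)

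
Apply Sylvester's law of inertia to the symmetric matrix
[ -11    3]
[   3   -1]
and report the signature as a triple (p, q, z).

step 0: pivot -11 → sign −
step 1: pivot -2/11 → sign −
signature = (0, 2, 0)

Answer: (0, 2, 0)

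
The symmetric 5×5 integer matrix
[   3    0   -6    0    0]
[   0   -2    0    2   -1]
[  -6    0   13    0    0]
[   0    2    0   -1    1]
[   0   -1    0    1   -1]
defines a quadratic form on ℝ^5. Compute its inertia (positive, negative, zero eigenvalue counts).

step 0: pivot 3 → sign +
step 1: pivot -2 → sign −
step 2: pivot 1 → sign +
step 3: pivot 1 → sign +
step 4: pivot -1/2 → sign −
signature = (3, 2, 0)

Answer: (3, 2, 0)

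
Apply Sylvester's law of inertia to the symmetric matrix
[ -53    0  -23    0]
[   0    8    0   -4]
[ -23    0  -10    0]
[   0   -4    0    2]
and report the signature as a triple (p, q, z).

Answer: (1, 2, 1)

Derivation:
step 0: pivot -53 → sign −
step 1: pivot 8 → sign +
step 2: pivot -1/53 → sign −
step 3: row/col 3 already zero → sign 0
signature = (1, 2, 1)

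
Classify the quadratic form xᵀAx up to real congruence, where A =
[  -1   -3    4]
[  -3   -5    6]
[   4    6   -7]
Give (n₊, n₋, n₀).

Answer: (1, 1, 1)

Derivation:
step 0: pivot -1 → sign −
step 1: pivot 4 → sign +
step 2: row/col 2 already zero → sign 0
signature = (1, 1, 1)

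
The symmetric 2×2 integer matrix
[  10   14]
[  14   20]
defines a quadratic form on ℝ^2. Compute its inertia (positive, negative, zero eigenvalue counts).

step 0: pivot 10 → sign +
step 1: pivot 2/5 → sign +
signature = (2, 0, 0)

Answer: (2, 0, 0)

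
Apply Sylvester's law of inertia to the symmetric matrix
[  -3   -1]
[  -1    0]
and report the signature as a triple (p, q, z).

Answer: (1, 1, 0)

Derivation:
step 0: pivot -3 → sign −
step 1: pivot 1/3 → sign +
signature = (1, 1, 0)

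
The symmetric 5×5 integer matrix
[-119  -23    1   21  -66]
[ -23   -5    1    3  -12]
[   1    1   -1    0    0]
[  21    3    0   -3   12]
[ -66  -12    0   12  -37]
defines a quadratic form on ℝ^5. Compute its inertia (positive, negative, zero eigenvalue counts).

step 0: pivot -119 → sign −
step 1: pivot -66/119 → sign −
step 2: pivot 2/11 → sign +
step 3: pivot -15/2 → sign −
step 4: pivot 1/5 → sign +
signature = (2, 3, 0)

Answer: (2, 3, 0)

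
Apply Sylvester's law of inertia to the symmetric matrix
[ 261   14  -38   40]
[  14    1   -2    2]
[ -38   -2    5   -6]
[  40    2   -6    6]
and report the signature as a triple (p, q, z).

Answer: (2, 2, 0)

Derivation:
step 0: pivot 261 → sign +
step 1: pivot 65/261 → sign +
step 2: pivot -7/13 → sign −
step 3: pivot -6/35 → sign −
signature = (2, 2, 0)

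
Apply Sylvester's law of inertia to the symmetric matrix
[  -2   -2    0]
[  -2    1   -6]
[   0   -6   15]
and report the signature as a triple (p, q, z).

Answer: (2, 1, 0)

Derivation:
step 0: pivot -2 → sign −
step 1: pivot 3 → sign +
step 2: pivot 3 → sign +
signature = (2, 1, 0)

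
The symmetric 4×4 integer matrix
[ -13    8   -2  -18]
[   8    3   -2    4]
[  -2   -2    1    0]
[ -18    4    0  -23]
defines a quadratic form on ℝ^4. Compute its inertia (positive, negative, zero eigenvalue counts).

step 0: pivot -13 → sign −
step 1: pivot 103/13 → sign +
step 2: pivot -1/103 → sign −
step 3: pivot -3 → sign −
signature = (1, 3, 0)

Answer: (1, 3, 0)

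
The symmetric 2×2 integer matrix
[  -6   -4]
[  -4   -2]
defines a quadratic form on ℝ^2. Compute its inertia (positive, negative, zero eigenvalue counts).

Answer: (1, 1, 0)

Derivation:
step 0: pivot -6 → sign −
step 1: pivot 2/3 → sign +
signature = (1, 1, 0)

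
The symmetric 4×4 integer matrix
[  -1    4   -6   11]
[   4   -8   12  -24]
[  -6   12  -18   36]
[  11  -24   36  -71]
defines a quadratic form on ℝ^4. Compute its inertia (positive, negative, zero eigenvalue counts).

Answer: (1, 1, 2)

Derivation:
step 0: pivot -1 → sign −
step 1: pivot 8 → sign +
step 2: row/col 2 already zero → sign 0
step 3: row/col 3 already zero → sign 0
signature = (1, 1, 2)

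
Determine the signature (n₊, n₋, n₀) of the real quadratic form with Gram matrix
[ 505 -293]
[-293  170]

step 0: pivot 505 → sign +
step 1: pivot 1/505 → sign +
signature = (2, 0, 0)

Answer: (2, 0, 0)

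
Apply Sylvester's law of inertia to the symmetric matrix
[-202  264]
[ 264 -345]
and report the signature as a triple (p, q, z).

step 0: pivot -202 → sign −
step 1: pivot 3/101 → sign +
signature = (1, 1, 0)

Answer: (1, 1, 0)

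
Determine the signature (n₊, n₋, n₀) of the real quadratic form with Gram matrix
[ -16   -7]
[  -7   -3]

step 0: pivot -16 → sign −
step 1: pivot 1/16 → sign +
signature = (1, 1, 0)

Answer: (1, 1, 0)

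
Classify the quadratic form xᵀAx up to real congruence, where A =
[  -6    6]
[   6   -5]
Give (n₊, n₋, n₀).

Answer: (1, 1, 0)

Derivation:
step 0: pivot -6 → sign −
step 1: pivot 1 → sign +
signature = (1, 1, 0)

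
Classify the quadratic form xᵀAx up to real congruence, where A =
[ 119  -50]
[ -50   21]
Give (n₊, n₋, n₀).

Answer: (1, 1, 0)

Derivation:
step 0: pivot 119 → sign +
step 1: pivot -1/119 → sign −
signature = (1, 1, 0)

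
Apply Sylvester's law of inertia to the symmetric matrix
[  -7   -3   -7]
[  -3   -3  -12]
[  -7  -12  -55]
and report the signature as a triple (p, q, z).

Answer: (0, 3, 0)

Derivation:
step 0: pivot -7 → sign −
step 1: pivot -12/7 → sign −
step 2: pivot -3/4 → sign −
signature = (0, 3, 0)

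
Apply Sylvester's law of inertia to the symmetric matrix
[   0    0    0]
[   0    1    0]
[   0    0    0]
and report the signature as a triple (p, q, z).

Answer: (1, 0, 2)

Derivation:
step 0: pivot 1 → sign +
step 1: row/col 1 already zero → sign 0
step 2: row/col 2 already zero → sign 0
signature = (1, 0, 2)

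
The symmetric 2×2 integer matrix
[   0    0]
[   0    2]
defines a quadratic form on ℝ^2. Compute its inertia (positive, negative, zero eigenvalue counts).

Answer: (1, 0, 1)

Derivation:
step 0: pivot 2 → sign +
step 1: row/col 1 already zero → sign 0
signature = (1, 0, 1)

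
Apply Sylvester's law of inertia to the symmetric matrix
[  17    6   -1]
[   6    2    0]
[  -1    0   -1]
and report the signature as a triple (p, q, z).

Answer: (1, 1, 1)

Derivation:
step 0: pivot 17 → sign +
step 1: pivot -2/17 → sign −
step 2: row/col 2 already zero → sign 0
signature = (1, 1, 1)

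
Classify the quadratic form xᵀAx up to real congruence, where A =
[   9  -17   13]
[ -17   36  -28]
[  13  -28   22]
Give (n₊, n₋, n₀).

step 0: pivot 9 → sign +
step 1: pivot 35/9 → sign +
step 2: pivot 6/35 → sign +
signature = (3, 0, 0)

Answer: (3, 0, 0)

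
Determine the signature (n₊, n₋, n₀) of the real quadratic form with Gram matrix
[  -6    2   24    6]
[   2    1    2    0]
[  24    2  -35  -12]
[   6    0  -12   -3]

Answer: (3, 1, 0)

Derivation:
step 0: pivot -6 → sign −
step 1: pivot 5/3 → sign +
step 2: pivot 1 → sign +
step 3: pivot 3/5 → sign +
signature = (3, 1, 0)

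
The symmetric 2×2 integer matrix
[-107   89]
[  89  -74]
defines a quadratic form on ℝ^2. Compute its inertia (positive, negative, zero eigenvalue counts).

Answer: (1, 1, 0)

Derivation:
step 0: pivot -107 → sign −
step 1: pivot 3/107 → sign +
signature = (1, 1, 0)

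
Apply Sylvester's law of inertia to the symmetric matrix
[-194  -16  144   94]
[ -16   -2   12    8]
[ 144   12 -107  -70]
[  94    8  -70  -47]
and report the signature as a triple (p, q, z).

Answer: (0, 4, 0)

Derivation:
step 0: pivot -194 → sign −
step 1: pivot -66/97 → sign −
step 2: pivot -1/11 → sign −
step 3: pivot -1 → sign −
signature = (0, 4, 0)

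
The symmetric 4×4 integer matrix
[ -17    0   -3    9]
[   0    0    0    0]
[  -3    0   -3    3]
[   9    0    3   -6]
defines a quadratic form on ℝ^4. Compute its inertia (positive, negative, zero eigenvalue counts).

step 0: pivot -17 → sign −
step 1: pivot -42/17 → sign −
step 2: pivot -3/7 → sign −
step 3: row/col 3 already zero → sign 0
signature = (0, 3, 1)

Answer: (0, 3, 1)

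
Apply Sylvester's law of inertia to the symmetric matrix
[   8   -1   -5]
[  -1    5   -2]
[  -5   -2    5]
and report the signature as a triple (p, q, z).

step 0: pivot 8 → sign +
step 1: pivot 39/8 → sign +
step 2: pivot 6/13 → sign +
signature = (3, 0, 0)

Answer: (3, 0, 0)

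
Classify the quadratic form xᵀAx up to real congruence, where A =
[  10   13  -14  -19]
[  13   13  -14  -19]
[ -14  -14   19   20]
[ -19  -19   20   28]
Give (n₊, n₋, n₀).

Answer: (3, 1, 0)

Derivation:
step 0: pivot 10 → sign +
step 1: pivot -39/10 → sign −
step 2: pivot 51/13 → sign +
step 3: pivot 3/17 → sign +
signature = (3, 1, 0)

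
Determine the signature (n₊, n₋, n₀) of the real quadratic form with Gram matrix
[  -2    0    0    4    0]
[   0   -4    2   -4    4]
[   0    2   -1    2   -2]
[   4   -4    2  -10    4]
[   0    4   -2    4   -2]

step 0: pivot -2 → sign −
step 1: pivot -4 → sign −
step 2: pivot 2 → sign +
step 3: pivot 2 → sign +
step 4: row/col 4 already zero → sign 0
signature = (2, 2, 1)

Answer: (2, 2, 1)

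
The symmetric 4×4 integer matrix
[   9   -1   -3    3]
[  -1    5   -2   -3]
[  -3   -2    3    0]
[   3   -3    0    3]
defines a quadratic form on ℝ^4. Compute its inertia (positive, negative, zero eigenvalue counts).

Answer: (4, 0, 0)

Derivation:
step 0: pivot 9 → sign +
step 1: pivot 44/9 → sign +
step 2: pivot 39/44 → sign +
step 3: pivot 6/13 → sign +
signature = (4, 0, 0)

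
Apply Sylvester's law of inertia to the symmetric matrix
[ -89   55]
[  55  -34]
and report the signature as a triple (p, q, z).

step 0: pivot -89 → sign −
step 1: pivot -1/89 → sign −
signature = (0, 2, 0)

Answer: (0, 2, 0)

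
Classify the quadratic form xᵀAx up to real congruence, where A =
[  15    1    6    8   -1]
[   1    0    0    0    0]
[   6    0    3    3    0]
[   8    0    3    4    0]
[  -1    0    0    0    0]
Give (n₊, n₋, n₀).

Answer: (3, 1, 1)

Derivation:
step 0: pivot 15 → sign +
step 1: pivot -1/15 → sign −
step 2: pivot 3 → sign +
step 3: pivot 1 → sign +
step 4: row/col 4 already zero → sign 0
signature = (3, 1, 1)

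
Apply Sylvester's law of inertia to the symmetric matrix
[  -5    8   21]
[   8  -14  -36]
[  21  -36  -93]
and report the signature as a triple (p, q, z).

step 0: pivot -5 → sign −
step 1: pivot -6/5 → sign −
step 2: row/col 2 already zero → sign 0
signature = (0, 2, 1)

Answer: (0, 2, 1)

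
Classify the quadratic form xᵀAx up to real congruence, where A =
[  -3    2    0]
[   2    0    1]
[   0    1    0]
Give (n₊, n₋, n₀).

Answer: (1, 2, 0)

Derivation:
step 0: pivot -3 → sign −
step 1: pivot 4/3 → sign +
step 2: pivot -3/4 → sign −
signature = (1, 2, 0)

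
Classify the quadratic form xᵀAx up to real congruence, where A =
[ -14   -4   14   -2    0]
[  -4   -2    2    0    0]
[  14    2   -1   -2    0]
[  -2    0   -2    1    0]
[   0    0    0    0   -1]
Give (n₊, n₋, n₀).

Answer: (2, 3, 0)

Derivation:
step 0: pivot -14 → sign −
step 1: pivot -6/7 → sign −
step 2: pivot 53/3 → sign +
step 3: pivot 3/53 → sign +
step 4: pivot -1 → sign −
signature = (2, 3, 0)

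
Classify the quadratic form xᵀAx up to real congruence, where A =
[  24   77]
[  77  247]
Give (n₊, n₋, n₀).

step 0: pivot 24 → sign +
step 1: pivot -1/24 → sign −
signature = (1, 1, 0)

Answer: (1, 1, 0)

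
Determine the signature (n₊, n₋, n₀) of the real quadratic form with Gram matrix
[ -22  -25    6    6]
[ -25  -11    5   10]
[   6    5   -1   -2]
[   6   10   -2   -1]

step 0: pivot -22 → sign −
step 1: pivot 383/22 → sign +
step 2: pivot 171/383 → sign +
step 3: pivot 1/19 → sign +
signature = (3, 1, 0)

Answer: (3, 1, 0)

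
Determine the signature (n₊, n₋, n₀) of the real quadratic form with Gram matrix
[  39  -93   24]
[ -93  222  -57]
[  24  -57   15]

Answer: (2, 0, 1)

Derivation:
step 0: pivot 39 → sign +
step 1: pivot 3/13 → sign +
step 2: row/col 2 already zero → sign 0
signature = (2, 0, 1)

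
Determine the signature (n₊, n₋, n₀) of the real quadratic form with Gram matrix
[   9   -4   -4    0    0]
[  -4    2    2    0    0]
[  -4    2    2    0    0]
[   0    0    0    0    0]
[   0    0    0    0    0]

step 0: pivot 9 → sign +
step 1: pivot 2/9 → sign +
step 2: row/col 2 already zero → sign 0
step 3: row/col 3 already zero → sign 0
step 4: row/col 4 already zero → sign 0
signature = (2, 0, 3)

Answer: (2, 0, 3)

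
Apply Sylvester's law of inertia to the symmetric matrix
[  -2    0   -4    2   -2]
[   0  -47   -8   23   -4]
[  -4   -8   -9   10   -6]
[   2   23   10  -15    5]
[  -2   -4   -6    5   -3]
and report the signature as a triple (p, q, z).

step 0: pivot -2 → sign −
step 1: pivot -47 → sign −
step 2: pivot 17/47 → sign +
step 3: pivot -234/17 → sign −
step 4: pivot -1/26 → sign −
signature = (1, 4, 0)

Answer: (1, 4, 0)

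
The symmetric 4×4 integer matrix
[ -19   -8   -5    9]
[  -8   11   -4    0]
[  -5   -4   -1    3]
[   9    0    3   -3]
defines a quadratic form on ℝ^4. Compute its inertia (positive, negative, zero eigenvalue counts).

step 0: pivot -19 → sign −
step 1: pivot 273/19 → sign +
step 2: pivot 6/91 → sign +
step 3: row/col 3 already zero → sign 0
signature = (2, 1, 1)

Answer: (2, 1, 1)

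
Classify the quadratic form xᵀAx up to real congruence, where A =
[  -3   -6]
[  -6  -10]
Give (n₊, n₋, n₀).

Answer: (1, 1, 0)

Derivation:
step 0: pivot -3 → sign −
step 1: pivot 2 → sign +
signature = (1, 1, 0)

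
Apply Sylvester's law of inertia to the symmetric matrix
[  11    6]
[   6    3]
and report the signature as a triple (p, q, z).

Answer: (1, 1, 0)

Derivation:
step 0: pivot 11 → sign +
step 1: pivot -3/11 → sign −
signature = (1, 1, 0)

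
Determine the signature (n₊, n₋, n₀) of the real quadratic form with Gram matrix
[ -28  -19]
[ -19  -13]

Answer: (0, 2, 0)

Derivation:
step 0: pivot -28 → sign −
step 1: pivot -3/28 → sign −
signature = (0, 2, 0)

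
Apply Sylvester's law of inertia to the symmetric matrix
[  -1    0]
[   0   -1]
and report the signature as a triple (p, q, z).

step 0: pivot -1 → sign −
step 1: pivot -1 → sign −
signature = (0, 2, 0)

Answer: (0, 2, 0)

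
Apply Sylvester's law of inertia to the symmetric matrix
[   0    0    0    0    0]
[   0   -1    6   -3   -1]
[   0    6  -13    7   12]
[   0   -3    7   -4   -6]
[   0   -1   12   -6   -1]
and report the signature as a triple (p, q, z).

step 0: pivot -1 → sign −
step 1: pivot 23 → sign +
step 2: pivot -6/23 → sign −
step 3: pivot -3/2 → sign −
step 4: row/col 4 already zero → sign 0
signature = (1, 3, 1)

Answer: (1, 3, 1)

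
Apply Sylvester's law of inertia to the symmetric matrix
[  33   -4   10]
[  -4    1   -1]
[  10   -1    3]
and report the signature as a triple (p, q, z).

Answer: (2, 1, 0)

Derivation:
step 0: pivot 33 → sign +
step 1: pivot 17/33 → sign +
step 2: pivot -2/17 → sign −
signature = (2, 1, 0)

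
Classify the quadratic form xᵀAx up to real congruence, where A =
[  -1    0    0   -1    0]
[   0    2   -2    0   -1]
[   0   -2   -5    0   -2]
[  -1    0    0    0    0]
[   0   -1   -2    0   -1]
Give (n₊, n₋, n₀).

step 0: pivot -1 → sign −
step 1: pivot 2 → sign +
step 2: pivot -7 → sign −
step 3: pivot 1 → sign +
step 4: pivot -3/14 → sign −
signature = (2, 3, 0)

Answer: (2, 3, 0)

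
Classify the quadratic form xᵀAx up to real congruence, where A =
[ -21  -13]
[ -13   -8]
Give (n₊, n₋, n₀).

step 0: pivot -21 → sign −
step 1: pivot 1/21 → sign +
signature = (1, 1, 0)

Answer: (1, 1, 0)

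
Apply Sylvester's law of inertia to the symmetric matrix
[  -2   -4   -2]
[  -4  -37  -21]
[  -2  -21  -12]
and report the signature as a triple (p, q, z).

Answer: (0, 3, 0)

Derivation:
step 0: pivot -2 → sign −
step 1: pivot -29 → sign −
step 2: pivot -1/29 → sign −
signature = (0, 3, 0)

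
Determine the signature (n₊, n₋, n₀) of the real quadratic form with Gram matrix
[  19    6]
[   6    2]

step 0: pivot 19 → sign +
step 1: pivot 2/19 → sign +
signature = (2, 0, 0)

Answer: (2, 0, 0)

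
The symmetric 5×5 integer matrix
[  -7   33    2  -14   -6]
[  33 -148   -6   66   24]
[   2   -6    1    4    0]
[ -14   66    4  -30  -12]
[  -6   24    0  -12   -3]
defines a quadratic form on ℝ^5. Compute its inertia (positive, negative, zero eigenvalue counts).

step 0: pivot -7 → sign −
step 1: pivot 53/7 → sign +
step 2: pivot 1/53 → sign +
step 3: pivot -2 → sign −
step 4: pivot -3 → sign −
signature = (2, 3, 0)

Answer: (2, 3, 0)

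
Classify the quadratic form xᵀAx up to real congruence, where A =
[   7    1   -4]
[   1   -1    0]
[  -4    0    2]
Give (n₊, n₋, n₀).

Answer: (1, 1, 1)

Derivation:
step 0: pivot 7 → sign +
step 1: pivot -8/7 → sign −
step 2: row/col 2 already zero → sign 0
signature = (1, 1, 1)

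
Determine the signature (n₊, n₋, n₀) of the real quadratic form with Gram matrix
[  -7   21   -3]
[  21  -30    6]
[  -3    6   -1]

Answer: (2, 1, 0)

Derivation:
step 0: pivot -7 → sign −
step 1: pivot 33 → sign +
step 2: pivot 1/77 → sign +
signature = (2, 1, 0)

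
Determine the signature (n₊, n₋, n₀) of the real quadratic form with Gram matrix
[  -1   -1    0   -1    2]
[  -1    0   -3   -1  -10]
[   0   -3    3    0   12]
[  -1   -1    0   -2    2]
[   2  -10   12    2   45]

step 0: pivot -1 → sign −
step 1: pivot 1 → sign +
step 2: pivot -6 → sign −
step 3: pivot -1 → sign −
step 4: pivot 1 → sign +
signature = (2, 3, 0)

Answer: (2, 3, 0)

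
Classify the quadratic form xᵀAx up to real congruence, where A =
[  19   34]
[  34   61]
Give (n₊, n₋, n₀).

step 0: pivot 19 → sign +
step 1: pivot 3/19 → sign +
signature = (2, 0, 0)

Answer: (2, 0, 0)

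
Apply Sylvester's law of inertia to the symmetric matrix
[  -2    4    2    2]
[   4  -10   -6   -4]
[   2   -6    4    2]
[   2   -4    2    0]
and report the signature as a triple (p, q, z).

step 0: pivot -2 → sign −
step 1: pivot -2 → sign −
step 2: pivot 8 → sign +
step 3: row/col 3 already zero → sign 0
signature = (1, 2, 1)

Answer: (1, 2, 1)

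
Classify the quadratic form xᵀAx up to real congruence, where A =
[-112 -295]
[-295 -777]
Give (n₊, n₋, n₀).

Answer: (1, 1, 0)

Derivation:
step 0: pivot -112 → sign −
step 1: pivot 1/112 → sign +
signature = (1, 1, 0)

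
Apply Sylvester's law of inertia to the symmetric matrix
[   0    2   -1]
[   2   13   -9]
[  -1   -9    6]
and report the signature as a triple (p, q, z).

Answer: (2, 1, 0)

Derivation:
step 0: pivot 13 → sign +
step 1: pivot -4/13 → sign −
step 2: pivot 1/4 → sign +
signature = (2, 1, 0)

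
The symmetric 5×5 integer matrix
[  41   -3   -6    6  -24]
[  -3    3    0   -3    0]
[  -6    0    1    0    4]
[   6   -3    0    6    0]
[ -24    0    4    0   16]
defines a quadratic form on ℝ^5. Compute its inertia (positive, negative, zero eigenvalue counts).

step 0: pivot 41 → sign +
step 1: pivot 114/41 → sign +
step 2: pivot 1/19 → sign +
step 3: pivot -3/2 → sign −
step 4: row/col 4 already zero → sign 0
signature = (3, 1, 1)

Answer: (3, 1, 1)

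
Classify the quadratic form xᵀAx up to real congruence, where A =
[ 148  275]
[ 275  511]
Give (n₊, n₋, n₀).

step 0: pivot 148 → sign +
step 1: pivot 3/148 → sign +
signature = (2, 0, 0)

Answer: (2, 0, 0)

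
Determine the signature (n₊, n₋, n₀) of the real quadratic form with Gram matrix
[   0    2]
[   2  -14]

Answer: (1, 1, 0)

Derivation:
step 0: pivot -14 → sign −
step 1: pivot 2/7 → sign +
signature = (1, 1, 0)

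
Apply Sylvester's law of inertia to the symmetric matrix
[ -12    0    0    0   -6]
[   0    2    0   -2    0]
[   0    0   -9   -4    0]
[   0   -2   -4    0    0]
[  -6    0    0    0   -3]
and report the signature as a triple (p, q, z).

step 0: pivot -12 → sign −
step 1: pivot 2 → sign +
step 2: pivot -9 → sign −
step 3: pivot -2/9 → sign −
step 4: row/col 4 already zero → sign 0
signature = (1, 3, 1)

Answer: (1, 3, 1)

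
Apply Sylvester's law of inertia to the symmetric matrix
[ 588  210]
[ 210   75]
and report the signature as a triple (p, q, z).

step 0: pivot 588 → sign +
step 1: row/col 1 already zero → sign 0
signature = (1, 0, 1)

Answer: (1, 0, 1)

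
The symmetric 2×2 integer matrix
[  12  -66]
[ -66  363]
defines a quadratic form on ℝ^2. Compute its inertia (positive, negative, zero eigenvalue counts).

Answer: (1, 0, 1)

Derivation:
step 0: pivot 12 → sign +
step 1: row/col 1 already zero → sign 0
signature = (1, 0, 1)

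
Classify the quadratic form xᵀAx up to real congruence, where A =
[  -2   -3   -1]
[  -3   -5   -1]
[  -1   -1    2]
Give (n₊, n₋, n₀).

step 0: pivot -2 → sign −
step 1: pivot -1/2 → sign −
step 2: pivot 3 → sign +
signature = (1, 2, 0)

Answer: (1, 2, 0)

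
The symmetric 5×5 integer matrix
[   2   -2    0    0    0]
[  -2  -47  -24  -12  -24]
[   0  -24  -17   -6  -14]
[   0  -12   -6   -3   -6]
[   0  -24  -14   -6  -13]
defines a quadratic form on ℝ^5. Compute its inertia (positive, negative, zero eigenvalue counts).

Answer: (1, 4, 0)

Derivation:
step 0: pivot 2 → sign +
step 1: pivot -49 → sign −
step 2: pivot -257/49 → sign −
step 3: pivot -15/257 → sign −
step 4: pivot -1/5 → sign −
signature = (1, 4, 0)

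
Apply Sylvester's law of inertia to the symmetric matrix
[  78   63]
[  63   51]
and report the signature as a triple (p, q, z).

Answer: (2, 0, 0)

Derivation:
step 0: pivot 78 → sign +
step 1: pivot 3/26 → sign +
signature = (2, 0, 0)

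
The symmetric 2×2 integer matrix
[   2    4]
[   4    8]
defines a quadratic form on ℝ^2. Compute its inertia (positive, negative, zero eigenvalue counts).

step 0: pivot 2 → sign +
step 1: row/col 1 already zero → sign 0
signature = (1, 0, 1)

Answer: (1, 0, 1)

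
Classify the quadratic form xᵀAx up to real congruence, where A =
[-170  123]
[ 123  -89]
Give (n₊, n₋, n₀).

Answer: (0, 2, 0)

Derivation:
step 0: pivot -170 → sign −
step 1: pivot -1/170 → sign −
signature = (0, 2, 0)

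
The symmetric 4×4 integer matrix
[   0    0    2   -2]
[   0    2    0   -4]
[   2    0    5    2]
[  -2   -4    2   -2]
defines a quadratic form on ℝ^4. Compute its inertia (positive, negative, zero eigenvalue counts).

Answer: (2, 2, 0)

Derivation:
step 0: pivot 2 → sign +
step 1: pivot 5 → sign +
step 2: pivot -4/5 → sign −
step 3: pivot -1 → sign −
signature = (2, 2, 0)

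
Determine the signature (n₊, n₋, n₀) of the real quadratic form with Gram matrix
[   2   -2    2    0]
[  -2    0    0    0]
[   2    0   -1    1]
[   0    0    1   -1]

step 0: pivot 2 → sign +
step 1: pivot -2 → sign −
step 2: pivot -1 → sign −
step 3: row/col 3 already zero → sign 0
signature = (1, 2, 1)

Answer: (1, 2, 1)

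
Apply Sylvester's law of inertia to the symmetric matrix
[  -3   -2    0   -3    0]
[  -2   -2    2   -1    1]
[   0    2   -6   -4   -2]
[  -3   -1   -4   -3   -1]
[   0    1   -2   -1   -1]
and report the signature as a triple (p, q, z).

step 0: pivot -3 → sign −
step 1: pivot -2/3 → sign −
step 2: pivot 3/2 → sign +
step 3: pivot -2/3 → sign −
step 4: pivot 3 → sign +
signature = (2, 3, 0)

Answer: (2, 3, 0)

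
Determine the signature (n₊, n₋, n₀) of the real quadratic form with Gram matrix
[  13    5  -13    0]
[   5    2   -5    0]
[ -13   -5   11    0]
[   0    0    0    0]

step 0: pivot 13 → sign +
step 1: pivot 1/13 → sign +
step 2: pivot -2 → sign −
step 3: row/col 3 already zero → sign 0
signature = (2, 1, 1)

Answer: (2, 1, 1)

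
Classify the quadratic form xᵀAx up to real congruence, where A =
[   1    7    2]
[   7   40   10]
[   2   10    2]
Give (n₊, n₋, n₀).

step 0: pivot 1 → sign +
step 1: pivot -9 → sign −
step 2: pivot -2/9 → sign −
signature = (1, 2, 0)

Answer: (1, 2, 0)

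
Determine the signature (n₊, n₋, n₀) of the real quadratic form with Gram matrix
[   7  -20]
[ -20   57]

Answer: (1, 1, 0)

Derivation:
step 0: pivot 7 → sign +
step 1: pivot -1/7 → sign −
signature = (1, 1, 0)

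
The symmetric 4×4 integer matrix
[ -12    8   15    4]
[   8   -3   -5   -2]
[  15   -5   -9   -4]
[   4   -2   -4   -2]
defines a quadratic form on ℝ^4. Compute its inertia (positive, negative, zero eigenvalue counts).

step 0: pivot -12 → sign −
step 1: pivot 7/3 → sign +
step 2: pivot -27/28 → sign −
step 3: pivot -2/3 → sign −
signature = (1, 3, 0)

Answer: (1, 3, 0)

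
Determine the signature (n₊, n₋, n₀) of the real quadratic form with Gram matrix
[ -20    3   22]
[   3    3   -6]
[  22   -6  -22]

step 0: pivot -20 → sign −
step 1: pivot 69/20 → sign +
step 2: pivot 2/23 → sign +
signature = (2, 1, 0)

Answer: (2, 1, 0)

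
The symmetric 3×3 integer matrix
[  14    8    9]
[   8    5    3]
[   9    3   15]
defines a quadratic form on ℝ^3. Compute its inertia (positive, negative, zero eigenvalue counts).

step 0: pivot 14 → sign +
step 1: pivot 3/7 → sign +
step 2: pivot -3/2 → sign −
signature = (2, 1, 0)

Answer: (2, 1, 0)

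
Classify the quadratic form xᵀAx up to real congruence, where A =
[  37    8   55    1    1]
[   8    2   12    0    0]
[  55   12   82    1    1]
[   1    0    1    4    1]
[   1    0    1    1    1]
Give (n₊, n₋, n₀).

Answer: (4, 0, 1)

Derivation:
step 0: pivot 37 → sign +
step 1: pivot 10/37 → sign +
step 2: pivot 1/5 → sign +
step 3: pivot 3 → sign +
step 4: row/col 4 already zero → sign 0
signature = (4, 0, 1)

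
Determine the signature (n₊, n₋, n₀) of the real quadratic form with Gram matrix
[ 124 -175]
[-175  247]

Answer: (2, 0, 0)

Derivation:
step 0: pivot 124 → sign +
step 1: pivot 3/124 → sign +
signature = (2, 0, 0)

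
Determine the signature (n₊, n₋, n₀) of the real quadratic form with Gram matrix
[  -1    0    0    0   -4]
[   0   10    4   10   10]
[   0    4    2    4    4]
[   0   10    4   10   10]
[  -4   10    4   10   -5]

Answer: (3, 1, 1)

Derivation:
step 0: pivot -1 → sign −
step 1: pivot 10 → sign +
step 2: pivot 2/5 → sign +
step 3: pivot 1 → sign +
step 4: row/col 4 already zero → sign 0
signature = (3, 1, 1)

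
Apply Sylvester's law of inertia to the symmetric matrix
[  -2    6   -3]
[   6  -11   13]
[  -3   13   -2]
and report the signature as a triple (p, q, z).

Answer: (2, 1, 0)

Derivation:
step 0: pivot -2 → sign −
step 1: pivot 7 → sign +
step 2: pivot 3/14 → sign +
signature = (2, 1, 0)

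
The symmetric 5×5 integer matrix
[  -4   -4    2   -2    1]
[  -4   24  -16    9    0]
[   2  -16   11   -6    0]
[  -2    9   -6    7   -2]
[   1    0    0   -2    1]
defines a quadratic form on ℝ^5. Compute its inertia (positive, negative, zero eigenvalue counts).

step 0: pivot -4 → sign −
step 1: pivot 28 → sign +
step 2: pivot 3/7 → sign +
step 3: pivot 11/3 → sign +
step 4: pivot -3/176 → sign −
signature = (3, 2, 0)

Answer: (3, 2, 0)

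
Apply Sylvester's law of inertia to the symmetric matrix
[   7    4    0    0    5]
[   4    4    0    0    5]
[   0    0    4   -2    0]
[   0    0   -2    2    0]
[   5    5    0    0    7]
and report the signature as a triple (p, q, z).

step 0: pivot 7 → sign +
step 1: pivot 12/7 → sign +
step 2: pivot 4 → sign +
step 3: pivot 1 → sign +
step 4: pivot 3/4 → sign +
signature = (5, 0, 0)

Answer: (5, 0, 0)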